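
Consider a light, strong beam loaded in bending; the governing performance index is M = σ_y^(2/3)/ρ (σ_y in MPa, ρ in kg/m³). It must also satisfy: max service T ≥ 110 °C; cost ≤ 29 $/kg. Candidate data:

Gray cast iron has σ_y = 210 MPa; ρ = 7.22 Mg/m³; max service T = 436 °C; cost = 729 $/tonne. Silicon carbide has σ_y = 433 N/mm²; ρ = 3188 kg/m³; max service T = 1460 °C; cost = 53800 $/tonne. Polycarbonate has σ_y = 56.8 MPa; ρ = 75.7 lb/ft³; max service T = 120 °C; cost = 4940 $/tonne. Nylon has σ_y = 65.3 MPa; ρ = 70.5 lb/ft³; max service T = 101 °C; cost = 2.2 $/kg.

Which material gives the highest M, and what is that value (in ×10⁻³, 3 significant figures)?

Screen on constraints: max service T ≥ 110 °C; cost ≤ 29 $/kg. Survivors: gray cast iron, polycarbonate.
Putting every candidate on a common basis:
  gray cast iron: σ_y = 210.0 MPa, ρ = 7220 kg/m³
  polycarbonate: σ_y = 56.80 MPa, ρ = 1213 kg/m³
  polycarbonate: M = 12.2×10⁻³
  gray cast iron: M = 4.89×10⁻³
The maximum is for polycarbonate.

polycarbonate, M = 12.2×10⁻³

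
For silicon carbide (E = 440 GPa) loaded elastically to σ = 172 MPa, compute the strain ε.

3.91×10⁻⁴

ε = σ/E = 172 / 440000 = 3.91×10⁻⁴.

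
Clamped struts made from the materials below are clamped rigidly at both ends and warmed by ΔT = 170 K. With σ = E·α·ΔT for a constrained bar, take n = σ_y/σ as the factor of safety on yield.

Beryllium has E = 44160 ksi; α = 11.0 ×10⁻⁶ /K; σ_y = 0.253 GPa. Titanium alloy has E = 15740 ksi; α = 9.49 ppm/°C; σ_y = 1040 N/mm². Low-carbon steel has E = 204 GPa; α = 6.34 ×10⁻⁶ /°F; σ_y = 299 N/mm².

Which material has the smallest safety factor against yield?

In consistent units (E in GPa, α in ×10⁻⁶/K, σ_y in MPa):
  beryllium: E = 304.5, α = 11.0, σ_y = 253.0 → σ = 569 MPa, n = 0.444
  titanium alloy: E = 108.5, α = 9.49, σ_y = 1040 → σ = 175 MPa, n = 5.94
  low-carbon steel: E = 204.0, α = 11.4, σ_y = 299.0 → σ = 396 MPa, n = 0.755
Beryllium has the lowest safety factor, n = 0.444.

beryllium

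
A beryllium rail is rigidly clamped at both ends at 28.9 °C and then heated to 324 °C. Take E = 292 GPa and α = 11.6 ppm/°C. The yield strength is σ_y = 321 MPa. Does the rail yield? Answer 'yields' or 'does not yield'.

yields

ΔT = 295.1 K. Constrained thermal stress σ = E·α·ΔT = 292.0×10³ MPa × 11.6×10⁻⁶ × 295.1 = 1000 MPa (compressive).
Compare to σ_y = 321 MPa: σ ≥ σ_y, so it yields.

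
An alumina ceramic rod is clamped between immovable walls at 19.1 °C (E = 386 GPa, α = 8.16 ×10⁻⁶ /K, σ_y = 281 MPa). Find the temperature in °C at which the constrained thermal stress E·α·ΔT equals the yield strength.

E·α·ΔT = 281.0 MPa ⇒ ΔT = 281.0 / (386.0×10³ × 8.16×10⁻⁶) = 89.21 K.
T = 19.1 + 89.21 = 108.3 °C.

108 °C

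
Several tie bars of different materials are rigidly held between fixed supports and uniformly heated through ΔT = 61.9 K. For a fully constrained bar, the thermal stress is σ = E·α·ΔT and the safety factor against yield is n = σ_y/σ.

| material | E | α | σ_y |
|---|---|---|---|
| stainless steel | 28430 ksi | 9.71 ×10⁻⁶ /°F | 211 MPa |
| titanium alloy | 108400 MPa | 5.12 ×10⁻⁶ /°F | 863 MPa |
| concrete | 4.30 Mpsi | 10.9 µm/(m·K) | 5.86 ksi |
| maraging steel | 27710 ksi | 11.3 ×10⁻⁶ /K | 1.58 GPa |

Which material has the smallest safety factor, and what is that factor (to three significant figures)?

Converting E to GPa, α to ×10⁻⁶/K, σ_y to MPa, then σ and n for each:
  stainless steel: E = 196.0, α = 17.5, σ_y = 211.0 → σ = 212 MPa, n = 0.995
  titanium alloy: E = 108.4, α = 9.22, σ_y = 863.0 → σ = 61.8 MPa, n = 14.0
  concrete: E = 29.65, α = 10.9, σ_y = 40.40 → σ = 20.0 MPa, n = 2.02
  maraging steel: E = 191.1, α = 11.3, σ_y = 1580 → σ = 134 MPa, n = 11.8
Stainless steel has the lowest safety factor, n = 0.995.

stainless steel, n = 0.995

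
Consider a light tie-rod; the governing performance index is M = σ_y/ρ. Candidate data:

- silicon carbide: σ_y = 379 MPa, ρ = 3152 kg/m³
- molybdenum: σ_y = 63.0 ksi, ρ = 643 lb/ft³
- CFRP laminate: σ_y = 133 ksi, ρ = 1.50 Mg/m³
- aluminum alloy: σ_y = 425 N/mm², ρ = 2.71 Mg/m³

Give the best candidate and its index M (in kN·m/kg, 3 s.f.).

CFRP laminate, M = 611 kN·m/kg

Normalizing units and computing the index:
  silicon carbide: σ_y = 379.0 MPa, ρ = 3152 kg/m³
  molybdenum: σ_y = 434.4 MPa, ρ = 10300 kg/m³
  CFRP laminate: σ_y = 917.0 MPa, ρ = 1500 kg/m³
  aluminum alloy: σ_y = 425.0 MPa, ρ = 2710 kg/m³
  CFRP laminate: M = 611 kN·m/kg
  aluminum alloy: M = 157 kN·m/kg
  silicon carbide: M = 120 kN·m/kg
  molybdenum: M = 42.2 kN·m/kg
Highest index: CFRP laminate.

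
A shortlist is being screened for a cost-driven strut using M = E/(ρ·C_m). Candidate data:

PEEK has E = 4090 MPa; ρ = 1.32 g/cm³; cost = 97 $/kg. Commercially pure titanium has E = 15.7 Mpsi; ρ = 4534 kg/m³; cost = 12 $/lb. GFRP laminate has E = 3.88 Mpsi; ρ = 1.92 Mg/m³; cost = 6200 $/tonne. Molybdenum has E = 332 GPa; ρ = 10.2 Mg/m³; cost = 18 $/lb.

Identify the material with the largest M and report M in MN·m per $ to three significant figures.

GFRP laminate, M = 2.25 MN·m per $

After converting to SI:
  PEEK: E = 4.090 GPa, ρ = 1320 kg/m³, cost = 97.00 $/kg
  commercially pure titanium: E = 108.2 GPa, ρ = 4534 kg/m³, cost = 26.46 $/kg
  GFRP laminate: E = 26.75 GPa, ρ = 1920 kg/m³, cost = 6.200 $/kg
  molybdenum: E = 332.0 GPa, ρ = 10200 kg/m³, cost = 39.68 $/kg
  GFRP laminate: M = 2.25 MN·m per $
  commercially pure titanium: M = 0.902 MN·m per $
  molybdenum: M = 0.820 MN·m per $
  PEEK: M = 0.0319 MN·m per $
The maximum is for GFRP laminate.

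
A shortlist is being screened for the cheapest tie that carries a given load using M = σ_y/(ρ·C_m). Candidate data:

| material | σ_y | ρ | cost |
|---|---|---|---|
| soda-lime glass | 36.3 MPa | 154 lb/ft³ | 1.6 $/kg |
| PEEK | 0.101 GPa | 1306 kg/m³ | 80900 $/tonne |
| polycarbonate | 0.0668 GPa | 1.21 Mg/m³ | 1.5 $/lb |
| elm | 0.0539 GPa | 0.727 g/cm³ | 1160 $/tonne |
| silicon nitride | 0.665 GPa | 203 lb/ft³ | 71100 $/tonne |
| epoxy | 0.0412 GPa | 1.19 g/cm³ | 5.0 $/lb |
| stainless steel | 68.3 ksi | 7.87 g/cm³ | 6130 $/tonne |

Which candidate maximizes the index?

After converting to SI:
  soda-lime glass: σ_y = 36.30 MPa, ρ = 2467 kg/m³, cost = 1.600 $/kg
  PEEK: σ_y = 101.0 MPa, ρ = 1306 kg/m³, cost = 80.90 $/kg
  polycarbonate: σ_y = 66.80 MPa, ρ = 1210 kg/m³, cost = 3.307 $/kg
  elm: σ_y = 53.90 MPa, ρ = 727.0 kg/m³, cost = 1.160 $/kg
  silicon nitride: σ_y = 665.0 MPa, ρ = 3252 kg/m³, cost = 71.10 $/kg
  epoxy: σ_y = 41.20 MPa, ρ = 1190 kg/m³, cost = 11.02 $/kg
  stainless steel: σ_y = 470.9 MPa, ρ = 7870 kg/m³, cost = 6.130 $/kg
  elm: M = 63.9 kN·m per $
  polycarbonate: M = 16.7 kN·m per $
  stainless steel: M = 9.76 kN·m per $
  soda-lime glass: M = 9.20 kN·m per $
  epoxy: M = 3.14 kN·m per $
  silicon nitride: M = 2.88 kN·m per $
  PEEK: M = 0.956 kN·m per $
Highest index: elm.

elm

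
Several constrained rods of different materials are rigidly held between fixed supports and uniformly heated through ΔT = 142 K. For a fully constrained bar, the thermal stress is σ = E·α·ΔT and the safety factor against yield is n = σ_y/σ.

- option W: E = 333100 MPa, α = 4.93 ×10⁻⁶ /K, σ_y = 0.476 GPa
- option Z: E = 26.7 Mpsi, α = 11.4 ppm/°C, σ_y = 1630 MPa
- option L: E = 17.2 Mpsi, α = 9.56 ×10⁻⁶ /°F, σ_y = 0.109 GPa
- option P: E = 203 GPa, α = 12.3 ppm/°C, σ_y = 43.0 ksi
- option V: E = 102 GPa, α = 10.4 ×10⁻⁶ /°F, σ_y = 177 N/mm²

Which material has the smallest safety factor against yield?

option L

Per material, after unit conversion:
  option W: E = 333.1, α = 4.93, σ_y = 476.0 → σ = 233 MPa, n = 2.04
  option Z: E = 184.1, α = 11.4, σ_y = 1630 → σ = 298 MPa, n = 5.47
  option L: E = 118.6, α = 17.2, σ_y = 109.0 → σ = 290 MPa, n = 0.376
  option P: E = 203.0, α = 12.3, σ_y = 296.5 → σ = 355 MPa, n = 0.836
  option V: E = 102.0, α = 18.7, σ_y = 177.0 → σ = 271 MPa, n = 0.653
Option L has the lowest safety factor, n = 0.376.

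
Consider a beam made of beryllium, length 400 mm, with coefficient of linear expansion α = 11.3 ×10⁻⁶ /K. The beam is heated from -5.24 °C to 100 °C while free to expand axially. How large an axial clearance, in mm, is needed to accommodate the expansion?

0.476 mm

ΔT = 100 − (-5.24) = 105.2 K.
ΔL = α·L₀·ΔT = 11.3×10⁻⁶ × 400 mm × 105.2 K = 0.476 mm.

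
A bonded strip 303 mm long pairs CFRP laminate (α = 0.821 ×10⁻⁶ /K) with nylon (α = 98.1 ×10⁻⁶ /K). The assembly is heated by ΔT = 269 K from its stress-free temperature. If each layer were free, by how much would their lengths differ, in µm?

7930 µm

Δα = |0.821 − 98.1|×10⁻⁶/K = 97.3×10⁻⁶/K.
ΔL_mismatch = Δα·L·ΔT = 97.3×10⁻⁶ × 303.0 mm × 269.0 K = 7930 µm.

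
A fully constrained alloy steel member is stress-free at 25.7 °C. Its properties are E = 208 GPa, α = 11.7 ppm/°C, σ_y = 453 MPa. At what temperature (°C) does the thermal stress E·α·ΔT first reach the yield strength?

212 °C

E·α·ΔT = 453.0 MPa ⇒ ΔT = 453.0 / (208.0×10³ × 11.7×10⁻⁶) = 186.1 K.
T = 25.7 + 186.1 = 211.8 °C.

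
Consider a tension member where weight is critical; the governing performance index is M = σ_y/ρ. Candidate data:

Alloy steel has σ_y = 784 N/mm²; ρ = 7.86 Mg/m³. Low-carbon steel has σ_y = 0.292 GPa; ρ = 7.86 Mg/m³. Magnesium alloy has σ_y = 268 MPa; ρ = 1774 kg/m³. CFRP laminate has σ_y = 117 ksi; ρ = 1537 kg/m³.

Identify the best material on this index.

CFRP laminate

Normalizing units and computing the index:
  alloy steel: σ_y = 784.0 MPa, ρ = 7860 kg/m³
  low-carbon steel: σ_y = 292.0 MPa, ρ = 7860 kg/m³
  magnesium alloy: σ_y = 268.0 MPa, ρ = 1774 kg/m³
  CFRP laminate: σ_y = 806.7 MPa, ρ = 1537 kg/m³
  CFRP laminate: M = 525 kN·m/kg
  magnesium alloy: M = 151 kN·m/kg
  alloy steel: M = 99.7 kN·m/kg
  low-carbon steel: M = 37.2 kN·m/kg
CFRP laminate ranks first.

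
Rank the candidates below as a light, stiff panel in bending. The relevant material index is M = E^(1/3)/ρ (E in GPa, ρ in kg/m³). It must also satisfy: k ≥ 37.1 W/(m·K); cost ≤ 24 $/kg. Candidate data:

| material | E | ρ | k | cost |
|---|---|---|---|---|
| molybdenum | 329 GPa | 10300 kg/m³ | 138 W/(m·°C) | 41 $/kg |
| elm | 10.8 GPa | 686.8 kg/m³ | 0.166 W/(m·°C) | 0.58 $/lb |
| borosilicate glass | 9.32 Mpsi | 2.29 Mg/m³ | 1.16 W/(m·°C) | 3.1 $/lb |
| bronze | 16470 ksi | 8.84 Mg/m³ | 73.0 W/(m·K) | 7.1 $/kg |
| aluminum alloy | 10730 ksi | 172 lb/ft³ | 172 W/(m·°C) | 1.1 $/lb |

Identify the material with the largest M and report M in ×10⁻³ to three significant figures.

aluminum alloy, M = 1.52×10⁻³

Screen on constraints: k ≥ 37.1 W/(m·K); cost ≤ 24 $/kg. Survivors: bronze, aluminum alloy.
Convert each candidate to consistent units, then evaluate M:
  bronze: E = 113.6 GPa, ρ = 8840 kg/m³
  aluminum alloy: E = 73.98 GPa, ρ = 2755 kg/m³
  aluminum alloy: M = 1.52×10⁻³
  bronze: M = 0.548×10⁻³
Highest index: aluminum alloy.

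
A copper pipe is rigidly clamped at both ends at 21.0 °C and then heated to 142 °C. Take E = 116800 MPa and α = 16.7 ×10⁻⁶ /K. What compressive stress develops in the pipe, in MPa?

E = 116800 MPa = 116.8 GPa.
ΔT = 121.0 K. Constrained thermal stress σ = E·α·ΔT = 116.8×10³ MPa × 16.7×10⁻⁶ × 121.0 = 236 MPa (compressive).

236 MPa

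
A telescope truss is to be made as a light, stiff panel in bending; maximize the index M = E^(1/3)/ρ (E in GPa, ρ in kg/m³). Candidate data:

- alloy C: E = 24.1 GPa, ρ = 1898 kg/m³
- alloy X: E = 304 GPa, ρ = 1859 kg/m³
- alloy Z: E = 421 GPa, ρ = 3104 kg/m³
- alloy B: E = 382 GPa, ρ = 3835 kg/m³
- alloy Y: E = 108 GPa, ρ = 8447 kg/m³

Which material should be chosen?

Per-candidate index values:
  alloy X: M = 3.62×10⁻³
  alloy Z: M = 2.41×10⁻³
  alloy B: M = 1.89×10⁻³
  alloy C: M = 1.52×10⁻³
  alloy Y: M = 0.564×10⁻³
Alloy X ranks first.

alloy X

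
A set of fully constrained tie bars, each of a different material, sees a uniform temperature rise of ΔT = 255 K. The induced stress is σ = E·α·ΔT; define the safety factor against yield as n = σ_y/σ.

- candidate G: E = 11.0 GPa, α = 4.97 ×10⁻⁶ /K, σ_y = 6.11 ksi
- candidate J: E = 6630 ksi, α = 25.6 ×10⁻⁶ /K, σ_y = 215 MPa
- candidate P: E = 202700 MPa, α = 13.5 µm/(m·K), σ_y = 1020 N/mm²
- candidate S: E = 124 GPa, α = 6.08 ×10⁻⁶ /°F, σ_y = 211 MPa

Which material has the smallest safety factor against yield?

Converting E to GPa, α to ×10⁻⁶/K, σ_y to MPa, then σ and n for each:
  candidate G: E = 11.00, α = 4.97, σ_y = 42.13 → σ = 13.9 MPa, n = 3.02
  candidate J: E = 45.71, α = 25.6, σ_y = 215.0 → σ = 298 MPa, n = 0.720
  candidate P: E = 202.7, α = 13.5, σ_y = 1020 → σ = 698 MPa, n = 1.46
  candidate S: E = 124.0, α = 10.9, σ_y = 211.0 → σ = 346 MPa, n = 0.610
The minimum is candidate S at n = 0.610.

candidate S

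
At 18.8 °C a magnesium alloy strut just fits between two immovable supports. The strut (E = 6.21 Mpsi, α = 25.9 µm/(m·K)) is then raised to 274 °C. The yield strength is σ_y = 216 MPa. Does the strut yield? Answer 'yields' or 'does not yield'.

yields

E = 6.21 Mpsi = 42.82 GPa.
ΔT = 255.2 K. Constrained thermal stress σ = E·α·ΔT = 42.82×10³ MPa × 25.9×10⁻⁶ × 255.2 = 283 MPa (compressive).
Compare to σ_y = 216 MPa: σ ≥ σ_y, so it yields.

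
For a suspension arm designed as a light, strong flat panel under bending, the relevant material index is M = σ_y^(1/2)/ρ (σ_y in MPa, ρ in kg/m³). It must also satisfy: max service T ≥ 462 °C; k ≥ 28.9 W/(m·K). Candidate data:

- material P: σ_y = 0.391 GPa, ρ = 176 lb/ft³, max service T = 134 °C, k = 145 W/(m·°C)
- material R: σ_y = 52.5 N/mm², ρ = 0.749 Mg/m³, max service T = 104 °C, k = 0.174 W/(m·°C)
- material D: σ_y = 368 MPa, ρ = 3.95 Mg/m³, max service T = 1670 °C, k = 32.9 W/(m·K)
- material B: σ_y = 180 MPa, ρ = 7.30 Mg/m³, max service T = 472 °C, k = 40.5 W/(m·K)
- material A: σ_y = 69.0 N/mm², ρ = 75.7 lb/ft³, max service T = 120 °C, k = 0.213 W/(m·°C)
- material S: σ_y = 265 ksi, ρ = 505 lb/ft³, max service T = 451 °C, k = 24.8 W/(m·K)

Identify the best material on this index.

material D

Screen on constraints: max service T ≥ 462 °C; k ≥ 28.9 W/(m·K). Survivors: material D, material B.
Putting every candidate on a common basis:
  material D: σ_y = 368.0 MPa, ρ = 3950 kg/m³
  material B: σ_y = 180.0 MPa, ρ = 7300 kg/m³
  material D: M = 4.86×10⁻³
  material B: M = 1.84×10⁻³
Material D ranks first.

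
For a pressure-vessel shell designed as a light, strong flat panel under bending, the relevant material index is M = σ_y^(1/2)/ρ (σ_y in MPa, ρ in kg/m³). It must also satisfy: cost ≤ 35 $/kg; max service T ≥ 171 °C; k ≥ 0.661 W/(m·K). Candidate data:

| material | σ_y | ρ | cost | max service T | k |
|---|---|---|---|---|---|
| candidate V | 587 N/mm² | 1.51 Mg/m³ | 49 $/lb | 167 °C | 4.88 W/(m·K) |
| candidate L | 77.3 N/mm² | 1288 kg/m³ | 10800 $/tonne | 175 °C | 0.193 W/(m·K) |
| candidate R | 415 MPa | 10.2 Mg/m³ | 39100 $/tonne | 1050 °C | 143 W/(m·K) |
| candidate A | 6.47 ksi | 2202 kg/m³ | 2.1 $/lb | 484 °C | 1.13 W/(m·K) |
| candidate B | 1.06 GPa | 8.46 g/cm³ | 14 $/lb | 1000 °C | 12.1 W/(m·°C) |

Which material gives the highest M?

candidate B

Screen on constraints: cost ≤ 35 $/kg; max service T ≥ 171 °C; k ≥ 0.661 W/(m·K). Survivors: candidate A, candidate B.
In SI units:
  candidate A: σ_y = 44.61 MPa, ρ = 2202 kg/m³
  candidate B: σ_y = 1060 MPa, ρ = 8460 kg/m³
  candidate B: M = 3.85×10⁻³
  candidate A: M = 3.03×10⁻³
Highest index: candidate B.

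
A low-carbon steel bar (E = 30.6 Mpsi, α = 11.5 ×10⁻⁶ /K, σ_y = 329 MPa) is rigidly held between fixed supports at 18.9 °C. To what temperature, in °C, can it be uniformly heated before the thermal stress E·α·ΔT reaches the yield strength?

154 °C

E = 30.6 Mpsi = 211.0 GPa.
E·α·ΔT = 329.0 MPa ⇒ ΔT = 329.0 / (211.0×10³ × 11.5×10⁻⁶) = 135.6 K.
T = 18.9 + 135.6 = 154.5 °C.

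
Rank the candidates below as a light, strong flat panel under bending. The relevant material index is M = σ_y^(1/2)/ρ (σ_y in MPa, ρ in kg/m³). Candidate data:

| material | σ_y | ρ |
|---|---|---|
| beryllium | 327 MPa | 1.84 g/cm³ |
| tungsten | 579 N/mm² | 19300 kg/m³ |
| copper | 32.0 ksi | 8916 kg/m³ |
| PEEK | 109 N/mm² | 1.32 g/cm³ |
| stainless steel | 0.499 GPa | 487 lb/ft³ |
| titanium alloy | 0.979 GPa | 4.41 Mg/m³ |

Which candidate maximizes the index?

beryllium

After converting to SI:
  beryllium: σ_y = 327.0 MPa, ρ = 1840 kg/m³
  tungsten: σ_y = 579.0 MPa, ρ = 19300 kg/m³
  copper: σ_y = 220.6 MPa, ρ = 8916 kg/m³
  PEEK: σ_y = 109.0 MPa, ρ = 1320 kg/m³
  stainless steel: σ_y = 499.0 MPa, ρ = 7801 kg/m³
  titanium alloy: σ_y = 979.0 MPa, ρ = 4410 kg/m³
  beryllium: M = 9.83×10⁻³
  PEEK: M = 7.91×10⁻³
  titanium alloy: M = 7.10×10⁻³
  stainless steel: M = 2.86×10⁻³
  copper: M = 1.67×10⁻³
  tungsten: M = 1.25×10⁻³
Beryllium has the largest M.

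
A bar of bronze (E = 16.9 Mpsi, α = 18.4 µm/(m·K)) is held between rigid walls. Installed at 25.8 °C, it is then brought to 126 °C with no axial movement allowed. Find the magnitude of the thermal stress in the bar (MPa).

E = 16.9 Mpsi = 116.5 GPa.
ΔT = 100.2 K. Constrained thermal stress σ = E·α·ΔT = 116.5×10³ MPa × 18.4×10⁻⁶ × 100.2 = 215 MPa (compressive).

215 MPa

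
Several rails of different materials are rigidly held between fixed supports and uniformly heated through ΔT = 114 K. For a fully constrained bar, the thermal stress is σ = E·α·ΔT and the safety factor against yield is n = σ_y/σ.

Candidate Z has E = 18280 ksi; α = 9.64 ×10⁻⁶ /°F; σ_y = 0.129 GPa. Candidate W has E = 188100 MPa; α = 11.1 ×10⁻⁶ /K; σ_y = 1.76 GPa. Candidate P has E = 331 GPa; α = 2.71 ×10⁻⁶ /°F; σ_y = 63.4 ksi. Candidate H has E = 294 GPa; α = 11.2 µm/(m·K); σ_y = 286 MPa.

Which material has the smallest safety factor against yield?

Per material, after unit conversion:
  candidate Z: E = 126.0, α = 17.4, σ_y = 129.0 → σ = 249 MPa, n = 0.517
  candidate W: E = 188.1, α = 11.1, σ_y = 1760 → σ = 238 MPa, n = 7.39
  candidate P: E = 331.0, α = 4.88, σ_y = 437.1 → σ = 184 MPa, n = 2.37
  candidate H: E = 294.0, α = 11.2, σ_y = 286.0 → σ = 375 MPa, n = 0.762
The minimum is candidate Z at n = 0.517.

candidate Z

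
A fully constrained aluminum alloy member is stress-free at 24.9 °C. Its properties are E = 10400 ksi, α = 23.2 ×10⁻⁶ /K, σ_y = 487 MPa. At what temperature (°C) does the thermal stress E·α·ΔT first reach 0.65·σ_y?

E = 10400 ksi = 71.71 GPa.
E·α·ΔT = 316.6 MPa ⇒ ΔT = 316.6 / (71.71×10³ × 23.2×10⁻⁶) = 190.3 K.
T = 24.9 + 190.3 = 215.2 °C.

215 °C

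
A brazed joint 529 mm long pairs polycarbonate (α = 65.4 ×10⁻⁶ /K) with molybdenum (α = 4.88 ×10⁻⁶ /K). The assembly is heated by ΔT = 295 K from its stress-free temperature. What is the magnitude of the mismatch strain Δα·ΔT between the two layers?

Δα = |65.4 − 4.88|×10⁻⁶/K = 60.5×10⁻⁶/K.
Mismatch strain = Δα·ΔT = 60.5×10⁻⁶ × 295.0 = 0.0179.

0.0179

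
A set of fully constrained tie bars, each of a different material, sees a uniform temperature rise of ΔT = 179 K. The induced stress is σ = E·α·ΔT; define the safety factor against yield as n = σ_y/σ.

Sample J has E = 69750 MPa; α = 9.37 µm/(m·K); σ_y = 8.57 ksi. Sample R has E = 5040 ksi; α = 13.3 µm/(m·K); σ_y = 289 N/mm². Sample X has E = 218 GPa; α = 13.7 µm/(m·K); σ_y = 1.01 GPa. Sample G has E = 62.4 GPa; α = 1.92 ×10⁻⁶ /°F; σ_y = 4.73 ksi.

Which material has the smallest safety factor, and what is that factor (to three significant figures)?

With everything in SI (GPa, ×10⁻⁶/K, MPa):
  sample J: E = 69.75, α = 9.37, σ_y = 59.09 → σ = 117 MPa, n = 0.505
  sample R: E = 34.75, α = 13.3, σ_y = 289.0 → σ = 82.7 MPa, n = 3.49
  sample X: E = 218.0, α = 13.7, σ_y = 1010 → σ = 535 MPa, n = 1.89
  sample G: E = 62.40, α = 3.46, σ_y = 32.61 → σ = 38.6 MPa, n = 0.845
Sample J has the lowest safety factor, n = 0.505.

sample J, n = 0.505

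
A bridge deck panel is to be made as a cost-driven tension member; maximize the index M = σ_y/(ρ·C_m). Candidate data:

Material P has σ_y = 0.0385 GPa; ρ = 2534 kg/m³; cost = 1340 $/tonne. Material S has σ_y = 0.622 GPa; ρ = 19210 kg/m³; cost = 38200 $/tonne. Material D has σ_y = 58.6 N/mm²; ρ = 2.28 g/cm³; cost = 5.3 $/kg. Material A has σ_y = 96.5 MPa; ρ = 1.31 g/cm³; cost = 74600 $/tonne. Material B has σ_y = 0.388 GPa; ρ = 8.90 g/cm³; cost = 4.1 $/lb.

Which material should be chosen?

material P

Putting every candidate on a common basis:
  material P: σ_y = 38.50 MPa, ρ = 2534 kg/m³, cost = 1.340 $/kg
  material S: σ_y = 622.0 MPa, ρ = 19210 kg/m³, cost = 38.20 $/kg
  material D: σ_y = 58.60 MPa, ρ = 2280 kg/m³, cost = 5.300 $/kg
  material A: σ_y = 96.50 MPa, ρ = 1310 kg/m³, cost = 74.60 $/kg
  material B: σ_y = 388.0 MPa, ρ = 8900 kg/m³, cost = 9.039 $/kg
  material P: M = 11.3 kN·m per $
  material D: M = 4.85 kN·m per $
  material B: M = 4.82 kN·m per $
  material A: M = 0.987 kN·m per $
  material S: M = 0.848 kN·m per $
Material P has the largest M.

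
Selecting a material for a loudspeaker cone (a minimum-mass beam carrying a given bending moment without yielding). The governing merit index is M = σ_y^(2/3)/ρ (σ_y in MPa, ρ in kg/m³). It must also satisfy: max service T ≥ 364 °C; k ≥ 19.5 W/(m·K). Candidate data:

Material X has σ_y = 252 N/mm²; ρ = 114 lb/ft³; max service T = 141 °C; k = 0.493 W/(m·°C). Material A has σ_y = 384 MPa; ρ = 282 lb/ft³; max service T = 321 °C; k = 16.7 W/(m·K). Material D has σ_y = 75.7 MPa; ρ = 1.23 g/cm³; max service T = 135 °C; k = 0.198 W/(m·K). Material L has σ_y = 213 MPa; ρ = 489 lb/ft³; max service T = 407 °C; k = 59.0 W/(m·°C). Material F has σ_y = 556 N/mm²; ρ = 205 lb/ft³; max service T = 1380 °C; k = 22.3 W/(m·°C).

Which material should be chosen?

Screen on constraints: max service T ≥ 364 °C; k ≥ 19.5 W/(m·K). Survivors: material L, material F.
After converting to SI:
  material L: σ_y = 213.0 MPa, ρ = 7833 kg/m³
  material F: σ_y = 556.0 MPa, ρ = 3284 kg/m³
  material F: M = 20.6×10⁻³
  material L: M = 4.55×10⁻³
Material F ranks first.

material F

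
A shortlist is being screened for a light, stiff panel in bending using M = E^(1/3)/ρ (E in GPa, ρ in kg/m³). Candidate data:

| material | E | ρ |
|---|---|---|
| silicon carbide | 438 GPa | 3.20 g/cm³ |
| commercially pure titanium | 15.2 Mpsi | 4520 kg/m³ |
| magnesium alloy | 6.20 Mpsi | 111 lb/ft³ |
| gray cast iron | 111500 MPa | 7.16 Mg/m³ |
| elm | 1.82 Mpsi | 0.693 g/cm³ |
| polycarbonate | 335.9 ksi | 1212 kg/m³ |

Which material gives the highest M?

elm

Normalizing units and computing the index:
  silicon carbide: E = 438.0 GPa, ρ = 3200 kg/m³
  commercially pure titanium: E = 104.8 GPa, ρ = 4520 kg/m³
  magnesium alloy: E = 42.75 GPa, ρ = 1778 kg/m³
  gray cast iron: E = 111.5 GPa, ρ = 7160 kg/m³
  elm: E = 12.55 GPa, ρ = 693.0 kg/m³
  polycarbonate: E = 2.316 GPa, ρ = 1212 kg/m³
  elm: M = 3.35×10⁻³
  silicon carbide: M = 2.37×10⁻³
  magnesium alloy: M = 1.97×10⁻³
  polycarbonate: M = 1.09×10⁻³
  commercially pure titanium: M = 1.04×10⁻³
  gray cast iron: M = 0.672×10⁻³
Highest index: elm.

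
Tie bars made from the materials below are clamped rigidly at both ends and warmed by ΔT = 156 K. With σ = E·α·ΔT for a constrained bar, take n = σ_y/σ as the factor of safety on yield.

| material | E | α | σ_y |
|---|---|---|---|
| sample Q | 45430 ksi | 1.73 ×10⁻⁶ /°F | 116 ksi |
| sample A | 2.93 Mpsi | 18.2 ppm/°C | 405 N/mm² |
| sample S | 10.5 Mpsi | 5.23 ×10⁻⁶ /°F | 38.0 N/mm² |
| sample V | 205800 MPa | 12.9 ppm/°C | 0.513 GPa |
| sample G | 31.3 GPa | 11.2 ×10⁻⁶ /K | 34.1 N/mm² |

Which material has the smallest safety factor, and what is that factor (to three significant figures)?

Converting E to GPa, α to ×10⁻⁶/K, σ_y to MPa, then σ and n for each:
  sample Q: E = 313.2, α = 3.11, σ_y = 799.8 → σ = 152 MPa, n = 5.26
  sample A: E = 20.20, α = 18.2, σ_y = 405.0 → σ = 57.4 MPa, n = 7.06
  sample S: E = 72.39, α = 9.41, σ_y = 38.00 → σ = 106 MPa, n = 0.357
  sample V: E = 205.8, α = 12.9, σ_y = 513.0 → σ = 414 MPa, n = 1.24
  sample G: E = 31.30, α = 11.2, σ_y = 34.10 → σ = 54.7 MPa, n = 0.624
The minimum is sample S at n = 0.357.

sample S, n = 0.357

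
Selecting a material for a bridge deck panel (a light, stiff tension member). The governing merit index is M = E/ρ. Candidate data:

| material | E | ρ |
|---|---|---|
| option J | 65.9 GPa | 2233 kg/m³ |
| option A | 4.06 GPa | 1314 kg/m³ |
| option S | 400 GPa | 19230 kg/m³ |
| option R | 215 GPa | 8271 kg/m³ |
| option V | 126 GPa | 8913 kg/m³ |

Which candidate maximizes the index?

option J

Computing M directly (units already consistent):
  option J: M = 29.5 MN·m/kg
  option R: M = 26.0 MN·m/kg
  option S: M = 20.8 MN·m/kg
  option V: M = 14.1 MN·m/kg
  option A: M = 3.09 MN·m/kg
The maximum is for option J.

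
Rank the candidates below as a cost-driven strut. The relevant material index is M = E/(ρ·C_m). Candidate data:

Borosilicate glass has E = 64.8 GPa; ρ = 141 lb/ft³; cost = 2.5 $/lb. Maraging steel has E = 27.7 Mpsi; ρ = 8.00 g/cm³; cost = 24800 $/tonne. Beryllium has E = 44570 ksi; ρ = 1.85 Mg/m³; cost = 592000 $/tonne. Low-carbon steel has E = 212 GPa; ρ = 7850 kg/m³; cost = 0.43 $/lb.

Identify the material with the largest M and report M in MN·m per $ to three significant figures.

After converting to SI:
  borosilicate glass: E = 64.80 GPa, ρ = 2259 kg/m³, cost = 5.511 $/kg
  maraging steel: E = 191.0 GPa, ρ = 8000 kg/m³, cost = 24.80 $/kg
  beryllium: E = 307.3 GPa, ρ = 1850 kg/m³, cost = 592.0 $/kg
  low-carbon steel: E = 212.0 GPa, ρ = 7850 kg/m³, cost = 0.9480 $/kg
  low-carbon steel: M = 28.5 MN·m per $
  borosilicate glass: M = 5.21 MN·m per $
  maraging steel: M = 0.963 MN·m per $
  beryllium: M = 0.281 MN·m per $
Low-carbon steel has the largest M.

low-carbon steel, M = 28.5 MN·m per $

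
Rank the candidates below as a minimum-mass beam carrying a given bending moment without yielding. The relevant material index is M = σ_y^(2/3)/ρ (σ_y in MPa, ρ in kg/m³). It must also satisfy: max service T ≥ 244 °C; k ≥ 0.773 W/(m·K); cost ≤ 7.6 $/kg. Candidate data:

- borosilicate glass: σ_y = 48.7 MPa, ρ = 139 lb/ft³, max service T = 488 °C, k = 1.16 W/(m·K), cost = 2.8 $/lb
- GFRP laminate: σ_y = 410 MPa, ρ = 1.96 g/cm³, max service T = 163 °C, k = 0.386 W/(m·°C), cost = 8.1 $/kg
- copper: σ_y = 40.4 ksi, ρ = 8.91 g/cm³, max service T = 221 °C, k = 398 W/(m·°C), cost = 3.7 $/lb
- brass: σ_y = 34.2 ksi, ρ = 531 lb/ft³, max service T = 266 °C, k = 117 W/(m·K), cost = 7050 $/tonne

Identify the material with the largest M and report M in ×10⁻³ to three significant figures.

Screen on constraints: max service T ≥ 244 °C; k ≥ 0.773 W/(m·K); cost ≤ 7.6 $/kg. Survivors: borosilicate glass, brass.
After converting to SI:
  borosilicate glass: σ_y = 48.70 MPa, ρ = 2227 kg/m³
  brass: σ_y = 235.8 MPa, ρ = 8506 kg/m³
  borosilicate glass: M = 5.99×10⁻³
  brass: M = 4.49×10⁻³
The maximum is for borosilicate glass.

borosilicate glass, M = 5.99×10⁻³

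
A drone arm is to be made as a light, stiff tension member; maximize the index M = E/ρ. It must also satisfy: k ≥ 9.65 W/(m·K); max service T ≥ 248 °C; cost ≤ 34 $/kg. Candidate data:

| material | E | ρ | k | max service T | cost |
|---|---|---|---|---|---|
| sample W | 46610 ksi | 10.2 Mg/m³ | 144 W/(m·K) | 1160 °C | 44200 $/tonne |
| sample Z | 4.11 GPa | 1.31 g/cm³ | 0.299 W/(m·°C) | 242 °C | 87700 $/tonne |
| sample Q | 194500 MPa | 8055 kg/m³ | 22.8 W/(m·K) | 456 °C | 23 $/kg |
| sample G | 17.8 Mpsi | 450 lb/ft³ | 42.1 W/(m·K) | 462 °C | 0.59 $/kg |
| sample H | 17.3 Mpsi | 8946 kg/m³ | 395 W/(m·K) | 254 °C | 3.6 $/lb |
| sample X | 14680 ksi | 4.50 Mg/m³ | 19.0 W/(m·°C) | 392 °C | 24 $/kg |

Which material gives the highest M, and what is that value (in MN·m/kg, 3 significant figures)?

Screen on constraints: k ≥ 9.65 W/(m·K); max service T ≥ 248 °C; cost ≤ 34 $/kg. Survivors: sample Q, sample G, sample H, sample X.
Normalizing units and computing the index:
  sample Q: E = 194.5 GPa, ρ = 8055 kg/m³
  sample G: E = 122.7 GPa, ρ = 7208 kg/m³
  sample H: E = 119.3 GPa, ρ = 8946 kg/m³
  sample X: E = 101.2 GPa, ρ = 4500 kg/m³
  sample Q: M = 24.1 MN·m/kg
  sample X: M = 22.5 MN·m/kg
  sample G: M = 17.0 MN·m/kg
  sample H: M = 13.3 MN·m/kg
Sample Q has the largest M.

sample Q, M = 24.1 MN·m/kg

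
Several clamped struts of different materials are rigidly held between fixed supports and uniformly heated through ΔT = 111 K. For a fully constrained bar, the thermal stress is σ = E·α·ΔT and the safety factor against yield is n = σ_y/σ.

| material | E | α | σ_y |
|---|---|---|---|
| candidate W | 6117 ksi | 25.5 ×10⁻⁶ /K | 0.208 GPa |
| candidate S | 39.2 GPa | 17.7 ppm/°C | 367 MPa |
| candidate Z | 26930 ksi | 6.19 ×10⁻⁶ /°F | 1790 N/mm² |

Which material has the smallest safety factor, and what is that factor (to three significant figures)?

candidate W, n = 1.74

Per material, after unit conversion:
  candidate W: E = 42.18, α = 25.5, σ_y = 208.0 → σ = 119 MPa, n = 1.74
  candidate S: E = 39.20, α = 17.7, σ_y = 367.0 → σ = 77.0 MPa, n = 4.77
  candidate Z: E = 185.7, α = 11.1, σ_y = 1790 → σ = 230 MPa, n = 7.79
The minimum is candidate W at n = 1.74.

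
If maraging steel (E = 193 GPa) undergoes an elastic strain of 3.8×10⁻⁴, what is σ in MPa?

73.3 MPa

σ = E·ε = 193000 MPa × 3.8×10⁻⁴ = 73.3 MPa.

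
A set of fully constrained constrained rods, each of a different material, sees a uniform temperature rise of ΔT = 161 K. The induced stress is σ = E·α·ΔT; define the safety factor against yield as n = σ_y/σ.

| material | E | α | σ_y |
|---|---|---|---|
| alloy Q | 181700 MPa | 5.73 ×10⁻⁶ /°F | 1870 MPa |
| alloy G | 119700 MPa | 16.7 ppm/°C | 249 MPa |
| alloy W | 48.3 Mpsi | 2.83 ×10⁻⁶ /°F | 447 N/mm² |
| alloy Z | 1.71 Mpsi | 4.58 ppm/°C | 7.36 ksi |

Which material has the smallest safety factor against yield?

In consistent units (E in GPa, α in ×10⁻⁶/K, σ_y in MPa):
  alloy Q: E = 181.7, α = 10.3, σ_y = 1870 → σ = 302 MPa, n = 6.20
  alloy G: E = 119.7, α = 16.7, σ_y = 249.0 → σ = 322 MPa, n = 0.774
  alloy W: E = 333.0, α = 5.09, σ_y = 447.0 → σ = 273 MPa, n = 1.64
  alloy Z: E = 11.79, α = 4.58, σ_y = 50.75 → σ = 8.69 MPa, n = 5.84
Smallest n: alloy G with n = 0.774.

alloy G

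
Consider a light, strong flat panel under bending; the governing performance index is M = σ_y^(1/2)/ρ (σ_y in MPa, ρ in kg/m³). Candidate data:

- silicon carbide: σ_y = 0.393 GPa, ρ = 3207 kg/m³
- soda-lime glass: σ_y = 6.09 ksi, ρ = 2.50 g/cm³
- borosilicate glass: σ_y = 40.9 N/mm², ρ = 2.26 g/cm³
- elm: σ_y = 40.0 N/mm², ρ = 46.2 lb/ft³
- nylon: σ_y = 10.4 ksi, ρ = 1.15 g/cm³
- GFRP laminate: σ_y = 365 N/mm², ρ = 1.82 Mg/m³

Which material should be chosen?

After converting to SI:
  silicon carbide: σ_y = 393.0 MPa, ρ = 3207 kg/m³
  soda-lime glass: σ_y = 41.99 MPa, ρ = 2500 kg/m³
  borosilicate glass: σ_y = 40.90 MPa, ρ = 2260 kg/m³
  elm: σ_y = 40.00 MPa, ρ = 740.1 kg/m³
  nylon: σ_y = 71.71 MPa, ρ = 1150 kg/m³
  GFRP laminate: σ_y = 365.0 MPa, ρ = 1820 kg/m³
  GFRP laminate: M = 10.5×10⁻³
  elm: M = 8.55×10⁻³
  nylon: M = 7.36×10⁻³
  silicon carbide: M = 6.18×10⁻³
  borosilicate glass: M = 2.83×10⁻³
  soda-lime glass: M = 2.59×10⁻³
GFRP laminate has the largest M.

GFRP laminate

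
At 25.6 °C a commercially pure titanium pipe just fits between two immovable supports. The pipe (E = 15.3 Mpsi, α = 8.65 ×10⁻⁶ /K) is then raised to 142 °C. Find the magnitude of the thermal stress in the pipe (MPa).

106 MPa

E = 15.3 Mpsi = 105.5 GPa.
ΔT = 116.4 K. Constrained thermal stress σ = E·α·ΔT = 105.5×10³ MPa × 8.65×10⁻⁶ × 116.4 = 106 MPa (compressive).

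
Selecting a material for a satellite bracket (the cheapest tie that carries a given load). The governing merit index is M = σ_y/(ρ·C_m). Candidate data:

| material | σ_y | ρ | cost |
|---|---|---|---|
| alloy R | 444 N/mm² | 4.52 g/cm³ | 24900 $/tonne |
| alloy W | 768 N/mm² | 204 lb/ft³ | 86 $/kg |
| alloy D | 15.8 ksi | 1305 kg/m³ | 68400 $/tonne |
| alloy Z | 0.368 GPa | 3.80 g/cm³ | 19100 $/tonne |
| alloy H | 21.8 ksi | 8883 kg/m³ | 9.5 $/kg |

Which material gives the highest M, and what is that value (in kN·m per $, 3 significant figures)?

alloy Z, M = 5.07 kN·m per $

After converting to SI:
  alloy R: σ_y = 444.0 MPa, ρ = 4520 kg/m³, cost = 24.90 $/kg
  alloy W: σ_y = 768.0 MPa, ρ = 3268 kg/m³, cost = 86.00 $/kg
  alloy D: σ_y = 108.9 MPa, ρ = 1305 kg/m³, cost = 68.40 $/kg
  alloy Z: σ_y = 368.0 MPa, ρ = 3800 kg/m³, cost = 19.10 $/kg
  alloy H: σ_y = 150.3 MPa, ρ = 8883 kg/m³, cost = 9.500 $/kg
  alloy Z: M = 5.07 kN·m per $
  alloy R: M = 3.94 kN·m per $
  alloy W: M = 2.73 kN·m per $
  alloy H: M = 1.78 kN·m per $
  alloy D: M = 1.22 kN·m per $
Highest index: alloy Z.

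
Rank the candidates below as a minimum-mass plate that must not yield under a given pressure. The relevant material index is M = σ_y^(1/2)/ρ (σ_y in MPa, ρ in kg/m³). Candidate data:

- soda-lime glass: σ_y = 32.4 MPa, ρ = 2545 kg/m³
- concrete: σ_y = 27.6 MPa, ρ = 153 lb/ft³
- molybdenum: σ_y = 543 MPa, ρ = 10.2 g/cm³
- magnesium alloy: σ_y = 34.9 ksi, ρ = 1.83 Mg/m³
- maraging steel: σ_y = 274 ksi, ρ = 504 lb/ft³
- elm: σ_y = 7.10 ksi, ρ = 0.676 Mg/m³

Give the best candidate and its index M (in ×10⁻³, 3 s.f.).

After converting to SI:
  soda-lime glass: σ_y = 32.40 MPa, ρ = 2545 kg/m³
  concrete: σ_y = 27.60 MPa, ρ = 2451 kg/m³
  molybdenum: σ_y = 543.0 MPa, ρ = 10200 kg/m³
  magnesium alloy: σ_y = 240.6 MPa, ρ = 1830 kg/m³
  maraging steel: σ_y = 1889 MPa, ρ = 8073 kg/m³
  elm: σ_y = 48.95 MPa, ρ = 676.0 kg/m³
  elm: M = 10.4×10⁻³
  magnesium alloy: M = 8.48×10⁻³
  maraging steel: M = 5.38×10⁻³
  molybdenum: M = 2.28×10⁻³
  soda-lime glass: M = 2.24×10⁻³
  concrete: M = 2.14×10⁻³
Elm has the largest M.

elm, M = 10.4×10⁻³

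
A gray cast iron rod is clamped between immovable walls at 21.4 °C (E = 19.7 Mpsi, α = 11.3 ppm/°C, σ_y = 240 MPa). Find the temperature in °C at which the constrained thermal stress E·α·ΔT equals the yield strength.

E = 19.7 Mpsi = 135.8 GPa.
E·α·ΔT = 240.0 MPa ⇒ ΔT = 240.0 / (135.8×10³ × 11.3×10⁻⁶) = 156.4 K.
T = 21.4 + 156.4 = 177.8 °C.

178 °C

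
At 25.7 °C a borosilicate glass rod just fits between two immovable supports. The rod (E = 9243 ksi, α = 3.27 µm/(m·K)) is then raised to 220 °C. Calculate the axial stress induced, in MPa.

E = 9243 ksi = 63.73 GPa.
ΔT = 194.3 K. Constrained thermal stress σ = E·α·ΔT = 63.73×10³ MPa × 3.27×10⁻⁶ × 194.3 = 40.5 MPa (compressive).

40.5 MPa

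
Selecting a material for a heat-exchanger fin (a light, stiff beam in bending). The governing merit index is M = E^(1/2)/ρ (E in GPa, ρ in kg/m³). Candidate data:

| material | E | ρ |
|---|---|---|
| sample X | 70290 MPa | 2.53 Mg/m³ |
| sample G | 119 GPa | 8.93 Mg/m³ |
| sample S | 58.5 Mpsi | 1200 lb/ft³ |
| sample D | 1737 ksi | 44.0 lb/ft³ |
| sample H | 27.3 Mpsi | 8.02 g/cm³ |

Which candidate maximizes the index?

sample D

After converting to SI:
  sample X: E = 70.29 GPa, ρ = 2530 kg/m³
  sample G: E = 119.0 GPa, ρ = 8930 kg/m³
  sample S: E = 403.3 GPa, ρ = 19220 kg/m³
  sample D: E = 11.98 GPa, ρ = 704.8 kg/m³
  sample H: E = 188.2 GPa, ρ = 8020 kg/m³
  sample D: M = 4.91×10⁻³
  sample X: M = 3.31×10⁻³
  sample H: M = 1.71×10⁻³
  sample G: M = 1.22×10⁻³
  sample S: M = 1.04×10⁻³
Sample D ranks first.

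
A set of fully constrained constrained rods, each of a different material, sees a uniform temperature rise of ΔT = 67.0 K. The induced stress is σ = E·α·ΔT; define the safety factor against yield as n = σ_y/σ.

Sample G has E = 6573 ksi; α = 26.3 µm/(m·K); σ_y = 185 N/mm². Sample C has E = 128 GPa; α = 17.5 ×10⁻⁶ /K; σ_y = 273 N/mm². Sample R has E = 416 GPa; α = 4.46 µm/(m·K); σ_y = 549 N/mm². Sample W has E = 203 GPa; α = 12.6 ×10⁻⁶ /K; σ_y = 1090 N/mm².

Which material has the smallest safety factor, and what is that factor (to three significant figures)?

sample C, n = 1.82

Converting E to GPa, α to ×10⁻⁶/K, σ_y to MPa, then σ and n for each:
  sample G: E = 45.32, α = 26.3, σ_y = 185.0 → σ = 79.9 MPa, n = 2.32
  sample C: E = 128.0, α = 17.5, σ_y = 273.0 → σ = 150 MPa, n = 1.82
  sample R: E = 416.0, α = 4.46, σ_y = 549.0 → σ = 124 MPa, n = 4.42
  sample W: E = 203.0, α = 12.6, σ_y = 1090 → σ = 171 MPa, n = 6.36
Smallest n: sample C with n = 1.82.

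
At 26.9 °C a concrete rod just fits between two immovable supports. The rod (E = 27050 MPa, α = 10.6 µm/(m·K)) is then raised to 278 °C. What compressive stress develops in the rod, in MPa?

E = 27050 MPa = 27.05 GPa.
ΔT = 251.1 K. Constrained thermal stress σ = E·α·ΔT = 27.05×10³ MPa × 10.6×10⁻⁶ × 251.1 = 72.0 MPa (compressive).

72.0 MPa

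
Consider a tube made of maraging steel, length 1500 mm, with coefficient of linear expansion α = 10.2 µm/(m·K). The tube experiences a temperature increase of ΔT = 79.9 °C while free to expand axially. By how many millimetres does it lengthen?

ΔL = α·L₀·ΔT = 10.2×10⁻⁶ × 1500 mm × 79.90 K = 1.22 mm.

1.22 mm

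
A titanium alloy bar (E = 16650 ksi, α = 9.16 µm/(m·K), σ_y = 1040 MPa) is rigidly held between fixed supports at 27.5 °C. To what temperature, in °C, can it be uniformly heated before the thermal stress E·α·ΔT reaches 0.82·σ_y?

838 °C

E = 16650 ksi = 114.8 GPa.
E·α·ΔT = 852.8 MPa ⇒ ΔT = 852.8 / (114.8×10³ × 9.16×10⁻⁶) = 811.0 K.
T = 27.5 + 811.0 = 838.5 °C.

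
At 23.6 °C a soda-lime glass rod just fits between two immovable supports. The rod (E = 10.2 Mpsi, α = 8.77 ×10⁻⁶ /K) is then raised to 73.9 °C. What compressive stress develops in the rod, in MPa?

31.0 MPa

E = 10.2 Mpsi = 70.33 GPa.
ΔT = 50.30 K. Constrained thermal stress σ = E·α·ΔT = 70.33×10³ MPa × 8.77×10⁻⁶ × 50.30 = 31.0 MPa (compressive).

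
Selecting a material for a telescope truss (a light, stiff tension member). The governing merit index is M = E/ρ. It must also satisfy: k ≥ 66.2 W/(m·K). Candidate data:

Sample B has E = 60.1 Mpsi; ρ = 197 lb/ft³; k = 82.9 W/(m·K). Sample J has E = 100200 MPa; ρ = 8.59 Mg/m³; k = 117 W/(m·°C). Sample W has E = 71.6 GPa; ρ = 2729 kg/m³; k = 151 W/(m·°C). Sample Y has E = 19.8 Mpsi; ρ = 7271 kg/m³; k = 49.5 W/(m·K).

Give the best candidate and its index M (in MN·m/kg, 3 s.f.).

Screen on constraints: k ≥ 66.2 W/(m·K). Survivors: sample B, sample J, sample W.
Normalizing units and computing the index:
  sample B: E = 414.4 GPa, ρ = 3156 kg/m³
  sample J: E = 100.2 GPa, ρ = 8590 kg/m³
  sample W: E = 71.60 GPa, ρ = 2729 kg/m³
  sample B: M = 131 MN·m/kg
  sample W: M = 26.2 MN·m/kg
  sample J: M = 11.7 MN·m/kg
Sample B has the largest M.

sample B, M = 131 MN·m/kg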